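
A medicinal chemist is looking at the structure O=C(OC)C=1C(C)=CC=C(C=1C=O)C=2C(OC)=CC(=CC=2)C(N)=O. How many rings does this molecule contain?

2

In SMILES, each pair of matching ring-closure digits denotes one ring-closing bond; the number of such bonds equals the number of independent rings.
Ring-closure bonds here: 2.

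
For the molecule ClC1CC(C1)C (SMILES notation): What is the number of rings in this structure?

1

In SMILES, each pair of matching ring-closure digits denotes one ring-closing bond; the number of such bonds equals the number of independent rings.
Ring-closure bonds here: 1.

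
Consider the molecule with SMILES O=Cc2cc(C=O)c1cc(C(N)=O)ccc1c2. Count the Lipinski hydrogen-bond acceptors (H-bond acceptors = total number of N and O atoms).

N atoms: 1; O atoms: 3.
Lipinski HBA = 1 + 3 = 4.

4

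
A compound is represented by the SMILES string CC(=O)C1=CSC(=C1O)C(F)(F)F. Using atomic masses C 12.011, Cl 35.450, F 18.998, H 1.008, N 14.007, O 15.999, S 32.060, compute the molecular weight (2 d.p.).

First, the molecular formula is C7H5F3O2S (counting implicit H from valence).
  C: 7 × 12.011 = 84.077
  F: 3 × 18.998 = 56.994
  H: 5 × 1.008 = 5.040
  O: 2 × 15.999 = 31.998
  S: 1 × 32.060 = 32.060
Sum: 7×12.011 + 3×18.998 + 5×1.008 + 2×15.999 + 1×32.060 = 210.169 → 210.17 g/mol.

210.17 g/mol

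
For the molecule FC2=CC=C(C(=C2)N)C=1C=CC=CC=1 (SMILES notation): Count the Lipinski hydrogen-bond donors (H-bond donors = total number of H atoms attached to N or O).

2

Donors: find every N or O and count the H atoms it carries.
  atom 8 (N): bond orders sum to 1 → 2 H
Lipinski HBD = 2.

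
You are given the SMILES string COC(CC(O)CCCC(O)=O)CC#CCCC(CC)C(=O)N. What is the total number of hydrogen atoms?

29

Walk through each heavy atom and fill implicit hydrogens from standard valence (C 4, N 3, O 2, S 2, halogen 1):
  atom 1: C, bond orders sum to 1 (valence 4) → 3 H
  atom 2: O, bond orders sum to 2 (valence 2) → 0 H
  atom 3: C, bond orders sum to 3 (valence 4) → 1 H
  atom 4: C, bond orders sum to 2 (valence 4) → 2 H
  atom 5: C, bond orders sum to 3 (valence 4) → 1 H
  atom 6: O, bond orders sum to 1 (valence 2) → 1 H
  atom 7: C, bond orders sum to 2 (valence 4) → 2 H
  atom 8: C, bond orders sum to 2 (valence 4) → 2 H
  atom 9: C, bond orders sum to 2 (valence 4) → 2 H
  atom 10: C, bond orders sum to 4 (valence 4) → 0 H
  atom 11: O, bond orders sum to 1 (valence 2) → 1 H
  atom 12: O, bond orders sum to 2 (valence 2) → 0 H
  atom 13: C, bond orders sum to 2 (valence 4) → 2 H
  atom 14: C, bond orders sum to 4 (valence 4) → 0 H
  atom 15: C, bond orders sum to 4 (valence 4) → 0 H
  atom 16: C, bond orders sum to 2 (valence 4) → 2 H
  atom 17: C, bond orders sum to 2 (valence 4) → 2 H
  atom 18: C, bond orders sum to 3 (valence 4) → 1 H
  atom 19: C, bond orders sum to 2 (valence 4) → 2 H
  atom 20: C, bond orders sum to 1 (valence 4) → 3 H
  atom 21: C, bond orders sum to 4 (valence 4) → 0 H
  atom 22: O, bond orders sum to 2 (valence 2) → 0 H
  atom 23: N, bond orders sum to 1 (valence 3) → 2 H
Total hydrogens: 29.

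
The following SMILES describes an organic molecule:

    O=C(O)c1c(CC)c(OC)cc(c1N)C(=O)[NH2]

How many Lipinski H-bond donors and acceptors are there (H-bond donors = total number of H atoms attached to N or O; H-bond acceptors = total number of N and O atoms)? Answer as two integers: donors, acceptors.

5, 6

Donors: find every N or O and count the H atoms it carries.
  atom 1 (O): bond orders sum to 2 → 0 H
  atom 3 (O): bond orders sum to 1 → 1 H
  atom 9 (O): bond orders sum to 2 → 0 H
  atom 14 (N): bond orders sum to 1 → 2 H
  atom 16 (O): bond orders sum to 2 → 0 H
  atom 17 (N): bond orders sum to 1 → 2 H
Lipinski HBD = 5.
Acceptors: N atoms = 2, O atoms = 4 → HBA = 6.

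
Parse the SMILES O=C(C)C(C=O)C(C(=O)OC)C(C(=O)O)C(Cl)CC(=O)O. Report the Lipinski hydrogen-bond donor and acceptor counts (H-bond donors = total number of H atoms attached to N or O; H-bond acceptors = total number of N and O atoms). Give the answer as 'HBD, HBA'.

Donors: find every N or O and count the H atoms it carries.
  atom 1 (O): bond orders sum to 2 → 0 H
  atom 6 (O): bond orders sum to 2 → 0 H
  atom 9 (O): bond orders sum to 2 → 0 H
  atom 10 (O): bond orders sum to 2 → 0 H
  atom 14 (O): bond orders sum to 2 → 0 H
  atom 15 (O): bond orders sum to 1 → 1 H
  atom 20 (O): bond orders sum to 2 → 0 H
  atom 21 (O): bond orders sum to 1 → 1 H
Lipinski HBD = 2.
Acceptors: N atoms = 0, O atoms = 8 → HBA = 8.

2, 8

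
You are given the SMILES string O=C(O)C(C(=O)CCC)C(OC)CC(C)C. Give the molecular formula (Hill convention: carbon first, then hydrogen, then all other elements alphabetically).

Walk through each heavy atom and fill implicit hydrogens from standard valence (C 4, N 3, O 2, S 2, halogen 1):
  atom 1: O, bond orders sum to 2 (valence 2) → 0 H
  atom 2: C, bond orders sum to 4 (valence 4) → 0 H
  atom 3: O, bond orders sum to 1 (valence 2) → 1 H
  atom 4: C, bond orders sum to 3 (valence 4) → 1 H
  atom 5: C, bond orders sum to 4 (valence 4) → 0 H
  atom 6: O, bond orders sum to 2 (valence 2) → 0 H
  atom 7: C, bond orders sum to 2 (valence 4) → 2 H
  atom 8: C, bond orders sum to 2 (valence 4) → 2 H
  atom 9: C, bond orders sum to 1 (valence 4) → 3 H
  atom 10: C, bond orders sum to 3 (valence 4) → 1 H
  atom 11: O, bond orders sum to 2 (valence 2) → 0 H
  atom 12: C, bond orders sum to 1 (valence 4) → 3 H
  atom 13: C, bond orders sum to 2 (valence 4) → 2 H
  atom 14: C, bond orders sum to 3 (valence 4) → 1 H
  atom 15: C, bond orders sum to 1 (valence 4) → 3 H
  atom 16: C, bond orders sum to 1 (valence 4) → 3 H
Totals → C:12, H:22, O:4.

C12H22O4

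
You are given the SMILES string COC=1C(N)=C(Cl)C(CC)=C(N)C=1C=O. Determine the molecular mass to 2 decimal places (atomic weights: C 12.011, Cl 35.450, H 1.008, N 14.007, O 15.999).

228.68 g/mol

First, the molecular formula is C10H13ClN2O2 (counting implicit H from valence).
  C: 10 × 12.011 = 120.110
  Cl: 1 × 35.450 = 35.450
  H: 13 × 1.008 = 13.104
  N: 2 × 14.007 = 28.014
  O: 2 × 15.999 = 31.998
Sum: 10×12.011 + 1×35.450 + 13×1.008 + 2×14.007 + 2×15.999 = 228.676 → 228.68 g/mol.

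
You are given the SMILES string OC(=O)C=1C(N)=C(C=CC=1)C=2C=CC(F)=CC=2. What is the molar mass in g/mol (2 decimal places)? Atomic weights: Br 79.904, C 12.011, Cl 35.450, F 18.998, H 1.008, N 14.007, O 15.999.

231.23 g/mol

First, the molecular formula is C13H10FNO2 (counting implicit H from valence).
  C: 13 × 12.011 = 156.143
  F: 1 × 18.998 = 18.998
  H: 10 × 1.008 = 10.080
  N: 1 × 14.007 = 14.007
  O: 2 × 15.999 = 31.998
Sum: 13×12.011 + 1×18.998 + 10×1.008 + 1×14.007 + 2×15.999 = 231.226 → 231.23 g/mol.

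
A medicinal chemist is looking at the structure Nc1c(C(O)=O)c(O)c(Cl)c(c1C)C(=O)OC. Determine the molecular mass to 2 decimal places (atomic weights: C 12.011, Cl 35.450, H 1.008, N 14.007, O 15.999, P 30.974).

259.64 g/mol

First, the molecular formula is C10H10ClNO5 (counting implicit H from valence).
  C: 10 × 12.011 = 120.110
  Cl: 1 × 35.450 = 35.450
  H: 10 × 1.008 = 10.080
  N: 1 × 14.007 = 14.007
  O: 5 × 15.999 = 79.995
Sum: 10×12.011 + 1×35.450 + 10×1.008 + 1×14.007 + 5×15.999 = 259.642 → 259.64 g/mol.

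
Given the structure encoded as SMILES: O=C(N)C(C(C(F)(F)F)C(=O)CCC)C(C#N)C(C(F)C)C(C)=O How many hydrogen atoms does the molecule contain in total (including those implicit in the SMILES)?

Walk through each heavy atom and fill implicit hydrogens from standard valence (C 4, N 3, O 2, S 2, halogen 1):
  atom 1: O, bond orders sum to 2 (valence 2) → 0 H
  atom 2: C, bond orders sum to 4 (valence 4) → 0 H
  atom 3: N, bond orders sum to 1 (valence 3) → 2 H
  atom 4: C, bond orders sum to 3 (valence 4) → 1 H
  atom 5: C, bond orders sum to 3 (valence 4) → 1 H
  atom 6: C, bond orders sum to 4 (valence 4) → 0 H
  atom 7: F (halogen, monovalent) → 0 H
  atom 8: F (halogen, monovalent) → 0 H
  atom 9: F (halogen, monovalent) → 0 H
  atom 10: C, bond orders sum to 4 (valence 4) → 0 H
  atom 11: O, bond orders sum to 2 (valence 2) → 0 H
  atom 12: C, bond orders sum to 2 (valence 4) → 2 H
  atom 13: C, bond orders sum to 2 (valence 4) → 2 H
  atom 14: C, bond orders sum to 1 (valence 4) → 3 H
  atom 15: C, bond orders sum to 3 (valence 4) → 1 H
  atom 16: C, bond orders sum to 4 (valence 4) → 0 H
  atom 17: N, bond orders sum to 3 (valence 3) → 0 H
  atom 18: C, bond orders sum to 3 (valence 4) → 1 H
  atom 19: C, bond orders sum to 3 (valence 4) → 1 H
  atom 20: F (halogen, monovalent) → 0 H
  atom 21: C, bond orders sum to 1 (valence 4) → 3 H
  atom 22: C, bond orders sum to 4 (valence 4) → 0 H
  atom 23: C, bond orders sum to 1 (valence 4) → 3 H
  atom 24: O, bond orders sum to 2 (valence 2) → 0 H
Total hydrogens: 20.

20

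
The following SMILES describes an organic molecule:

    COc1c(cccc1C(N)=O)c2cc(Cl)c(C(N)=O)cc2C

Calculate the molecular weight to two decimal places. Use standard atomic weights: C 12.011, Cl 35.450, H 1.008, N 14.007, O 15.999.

318.76 g/mol

First, the molecular formula is C16H15ClN2O3 (counting implicit H from valence).
  C: 16 × 12.011 = 192.176
  Cl: 1 × 35.450 = 35.450
  H: 15 × 1.008 = 15.120
  N: 2 × 14.007 = 28.014
  O: 3 × 15.999 = 47.997
Sum: 16×12.011 + 1×35.450 + 15×1.008 + 2×14.007 + 3×15.999 = 318.757 → 318.76 g/mol.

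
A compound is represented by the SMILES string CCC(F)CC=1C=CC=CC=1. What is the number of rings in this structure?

In SMILES, each pair of matching ring-closure digits denotes one ring-closing bond; the number of such bonds equals the number of independent rings.
Ring-closure bonds here: 1.

1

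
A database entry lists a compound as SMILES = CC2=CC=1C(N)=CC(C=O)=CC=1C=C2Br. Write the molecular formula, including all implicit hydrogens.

Walk through each heavy atom and fill implicit hydrogens from standard valence (C 4, N 3, O 2, S 2, halogen 1):
  atom 1: C, bond orders sum to 1 (valence 4) → 3 H
  atom 2: C, bond orders sum to 4 (valence 4) → 0 H
  atom 3: C, bond orders sum to 3 (valence 4) → 1 H
  atom 4: C, bond orders sum to 4 (valence 4) → 0 H
  atom 5: C, bond orders sum to 4 (valence 4) → 0 H
  atom 6: N, bond orders sum to 1 (valence 3) → 2 H
  atom 7: C, bond orders sum to 3 (valence 4) → 1 H
  atom 8: C, bond orders sum to 4 (valence 4) → 0 H
  atom 9: C, bond orders sum to 3 (valence 4) → 1 H
  atom 10: O, bond orders sum to 2 (valence 2) → 0 H
  atom 11: C, bond orders sum to 3 (valence 4) → 1 H
  atom 12: C, bond orders sum to 4 (valence 4) → 0 H
  atom 13: C, bond orders sum to 3 (valence 4) → 1 H
  atom 14: C, bond orders sum to 4 (valence 4) → 0 H
  atom 15: Br (halogen, monovalent) → 0 H
Totals → C:12, H:10, Br:1, N:1, O:1.
In Hill order: C12H10BrNO.

C12H10BrNO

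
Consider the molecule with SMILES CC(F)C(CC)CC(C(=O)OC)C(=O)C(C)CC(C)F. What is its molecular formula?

C15H26F2O3

Walk through each heavy atom and fill implicit hydrogens from standard valence (C 4, N 3, O 2, S 2, halogen 1):
  atom 1: C, bond orders sum to 1 (valence 4) → 3 H
  atom 2: C, bond orders sum to 3 (valence 4) → 1 H
  atom 3: F (halogen, monovalent) → 0 H
  atom 4: C, bond orders sum to 3 (valence 4) → 1 H
  atom 5: C, bond orders sum to 2 (valence 4) → 2 H
  atom 6: C, bond orders sum to 1 (valence 4) → 3 H
  atom 7: C, bond orders sum to 2 (valence 4) → 2 H
  atom 8: C, bond orders sum to 3 (valence 4) → 1 H
  atom 9: C, bond orders sum to 4 (valence 4) → 0 H
  atom 10: O, bond orders sum to 2 (valence 2) → 0 H
  atom 11: O, bond orders sum to 2 (valence 2) → 0 H
  atom 12: C, bond orders sum to 1 (valence 4) → 3 H
  atom 13: C, bond orders sum to 4 (valence 4) → 0 H
  atom 14: O, bond orders sum to 2 (valence 2) → 0 H
  atom 15: C, bond orders sum to 3 (valence 4) → 1 H
  atom 16: C, bond orders sum to 1 (valence 4) → 3 H
  atom 17: C, bond orders sum to 2 (valence 4) → 2 H
  atom 18: C, bond orders sum to 3 (valence 4) → 1 H
  atom 19: C, bond orders sum to 1 (valence 4) → 3 H
  atom 20: F (halogen, monovalent) → 0 H
Totals → C:15, H:26, F:2, O:3.
In Hill order: C15H26F2O3.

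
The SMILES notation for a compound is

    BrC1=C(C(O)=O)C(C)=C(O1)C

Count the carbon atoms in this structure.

Count every carbon token in the SMILES (each C, including those in ring-closure positions and inside branches).
Carbon count: 7.

7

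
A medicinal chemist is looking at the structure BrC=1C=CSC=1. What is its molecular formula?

C4H3BrS

Walk through each heavy atom and fill implicit hydrogens from standard valence (C 4, N 3, O 2, S 2, halogen 1):
  atom 1: Br (halogen, monovalent) → 0 H
  atom 2: C, bond orders sum to 4 (valence 4) → 0 H
  atom 3: C, bond orders sum to 3 (valence 4) → 1 H
  atom 4: C, bond orders sum to 3 (valence 4) → 1 H
  atom 5: S, bond orders sum to 2 (valence 2) → 0 H
  atom 6: C, bond orders sum to 3 (valence 4) → 1 H
Totals → C:4, H:3, Br:1, S:1.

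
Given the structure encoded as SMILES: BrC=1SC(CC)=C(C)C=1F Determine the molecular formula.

Walk through each heavy atom and fill implicit hydrogens from standard valence (C 4, N 3, O 2, S 2, halogen 1):
  atom 1: Br (halogen, monovalent) → 0 H
  atom 2: C, bond orders sum to 4 (valence 4) → 0 H
  atom 3: S, bond orders sum to 2 (valence 2) → 0 H
  atom 4: C, bond orders sum to 4 (valence 4) → 0 H
  atom 5: C, bond orders sum to 2 (valence 4) → 2 H
  atom 6: C, bond orders sum to 1 (valence 4) → 3 H
  atom 7: C, bond orders sum to 4 (valence 4) → 0 H
  atom 8: C, bond orders sum to 1 (valence 4) → 3 H
  atom 9: C, bond orders sum to 4 (valence 4) → 0 H
  atom 10: F (halogen, monovalent) → 0 H
Totals → C:7, H:8, Br:1, F:1, S:1.
In Hill order: C7H8BrFS.

C7H8BrFS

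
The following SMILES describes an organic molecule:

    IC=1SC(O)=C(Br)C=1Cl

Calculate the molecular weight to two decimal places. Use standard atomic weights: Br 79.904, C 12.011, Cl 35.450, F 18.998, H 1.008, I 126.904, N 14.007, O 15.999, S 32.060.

First, the molecular formula is C4HBrClIOS (counting implicit H from valence).
  Br: 1 × 79.904 = 79.904
  C: 4 × 12.011 = 48.044
  Cl: 1 × 35.450 = 35.450
  H: 1 × 1.008 = 1.008
  I: 1 × 126.904 = 126.904
  O: 1 × 15.999 = 15.999
  S: 1 × 32.060 = 32.060
Sum: 1×79.904 + 4×12.011 + 1×35.450 + 1×1.008 + 1×126.904 + 1×15.999 + 1×32.060 = 339.369 → 339.37 g/mol.

339.37 g/mol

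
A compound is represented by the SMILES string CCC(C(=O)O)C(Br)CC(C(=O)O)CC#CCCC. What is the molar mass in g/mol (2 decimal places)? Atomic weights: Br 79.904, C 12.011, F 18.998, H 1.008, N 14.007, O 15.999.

First, the molecular formula is C14H21BrO4 (counting implicit H from valence).
  Br: 1 × 79.904 = 79.904
  C: 14 × 12.011 = 168.154
  H: 21 × 1.008 = 21.168
  O: 4 × 15.999 = 63.996
Sum: 1×79.904 + 14×12.011 + 21×1.008 + 4×15.999 = 333.222 → 333.22 g/mol.

333.22 g/mol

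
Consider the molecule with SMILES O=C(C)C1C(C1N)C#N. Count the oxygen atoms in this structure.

1

Scan the SMILES for O atoms (remember two-letter symbols like Cl and Br are single atoms).
Oxygen count: 1.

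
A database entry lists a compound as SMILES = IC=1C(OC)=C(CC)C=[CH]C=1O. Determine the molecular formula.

Walk through each heavy atom and fill implicit hydrogens from standard valence (C 4, N 3, O 2, S 2, halogen 1):
  atom 1: I (halogen, monovalent) → 0 H
  atom 2: C, bond orders sum to 4 (valence 4) → 0 H
  atom 3: C, bond orders sum to 4 (valence 4) → 0 H
  atom 4: O, bond orders sum to 2 (valence 2) → 0 H
  atom 5: C, bond orders sum to 1 (valence 4) → 3 H
  atom 6: C, bond orders sum to 4 (valence 4) → 0 H
  atom 7: C, bond orders sum to 2 (valence 4) → 2 H
  atom 8: C, bond orders sum to 1 (valence 4) → 3 H
  atom 9: C, bond orders sum to 3 (valence 4) → 1 H
  atom 10: C with explicit H count 1
  atom 11: C, bond orders sum to 4 (valence 4) → 0 H
  atom 12: O, bond orders sum to 1 (valence 2) → 1 H
Totals → C:9, H:11, I:1, O:2.

C9H11IO2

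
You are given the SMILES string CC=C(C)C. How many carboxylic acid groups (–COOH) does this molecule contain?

0

Scan the SMILES for the carboxylic acid motif — none present.
Groups that are present: 1 alkene.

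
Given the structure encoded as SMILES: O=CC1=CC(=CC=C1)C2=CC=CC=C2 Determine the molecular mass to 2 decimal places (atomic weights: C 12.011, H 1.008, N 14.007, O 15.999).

First, the molecular formula is C13H10O (counting implicit H from valence).
  C: 13 × 12.011 = 156.143
  H: 10 × 1.008 = 10.080
  O: 1 × 15.999 = 15.999
Sum: 13×12.011 + 10×1.008 + 1×15.999 = 182.222 → 182.22 g/mol.

182.22 g/mol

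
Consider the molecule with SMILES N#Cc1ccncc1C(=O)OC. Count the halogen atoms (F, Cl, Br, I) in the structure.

0

Scan the SMILES for the halogen motif — none present.
Groups that are present: 1 ester, 1 nitrile.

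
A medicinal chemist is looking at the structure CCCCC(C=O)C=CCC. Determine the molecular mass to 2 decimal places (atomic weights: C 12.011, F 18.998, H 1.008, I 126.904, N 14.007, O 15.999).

First, the molecular formula is C10H18O (counting implicit H from valence).
  C: 10 × 12.011 = 120.110
  H: 18 × 1.008 = 18.144
  O: 1 × 15.999 = 15.999
Sum: 10×12.011 + 18×1.008 + 1×15.999 = 154.253 → 154.25 g/mol.

154.25 g/mol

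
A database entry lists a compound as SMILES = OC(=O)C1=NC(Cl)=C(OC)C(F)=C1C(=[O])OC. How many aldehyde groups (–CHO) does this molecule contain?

0

Scan the SMILES for the aldehyde motif — none present.
Groups that are present: 1 carboxylic acid, 1 ester, 1 ether.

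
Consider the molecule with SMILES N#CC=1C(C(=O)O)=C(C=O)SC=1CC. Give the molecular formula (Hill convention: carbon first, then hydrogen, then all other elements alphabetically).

C9H7NO3S

Walk through each heavy atom and fill implicit hydrogens from standard valence (C 4, N 3, O 2, S 2, halogen 1):
  atom 1: N, bond orders sum to 3 (valence 3) → 0 H
  atom 2: C, bond orders sum to 4 (valence 4) → 0 H
  atom 3: C, bond orders sum to 4 (valence 4) → 0 H
  atom 4: C, bond orders sum to 4 (valence 4) → 0 H
  atom 5: C, bond orders sum to 4 (valence 4) → 0 H
  atom 6: O, bond orders sum to 2 (valence 2) → 0 H
  atom 7: O, bond orders sum to 1 (valence 2) → 1 H
  atom 8: C, bond orders sum to 4 (valence 4) → 0 H
  atom 9: C, bond orders sum to 3 (valence 4) → 1 H
  atom 10: O, bond orders sum to 2 (valence 2) → 0 H
  atom 11: S, bond orders sum to 2 (valence 2) → 0 H
  atom 12: C, bond orders sum to 4 (valence 4) → 0 H
  atom 13: C, bond orders sum to 2 (valence 4) → 2 H
  atom 14: C, bond orders sum to 1 (valence 4) → 3 H
Totals → C:9, H:7, N:1, O:3, S:1.
In Hill order: C9H7NO3S.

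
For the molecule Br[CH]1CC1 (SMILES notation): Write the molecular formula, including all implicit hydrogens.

Walk through each heavy atom and fill implicit hydrogens from standard valence (C 4, N 3, O 2, S 2, halogen 1):
  atom 1: Br (halogen, monovalent) → 0 H
  atom 2: C with explicit H count 1
  atom 3: C, bond orders sum to 2 (valence 4) → 2 H
  atom 4: C, bond orders sum to 2 (valence 4) → 2 H
Totals → C:3, H:5, Br:1.

C3H5Br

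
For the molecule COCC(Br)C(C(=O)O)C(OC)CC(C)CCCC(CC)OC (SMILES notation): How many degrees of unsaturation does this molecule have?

1

Degree of unsaturation = (number of rings) + (number of π bonds).
Ring closures in the SMILES: 0.
π bonds: 1 double bond (each 1 DoU) → 1 DoU from unsaturation.
Total DoU = 0 + 1 = 1.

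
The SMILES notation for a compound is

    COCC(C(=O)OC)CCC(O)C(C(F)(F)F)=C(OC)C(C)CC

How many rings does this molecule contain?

In SMILES, each pair of matching ring-closure digits denotes one ring-closing bond; the number of such bonds equals the number of independent rings.
Ring-closure bonds here: 0.

0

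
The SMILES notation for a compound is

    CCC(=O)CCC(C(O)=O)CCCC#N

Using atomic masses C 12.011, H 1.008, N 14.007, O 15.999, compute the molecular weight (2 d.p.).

211.26 g/mol

First, the molecular formula is C11H17NO3 (counting implicit H from valence).
  C: 11 × 12.011 = 132.121
  H: 17 × 1.008 = 17.136
  N: 1 × 14.007 = 14.007
  O: 3 × 15.999 = 47.997
Sum: 11×12.011 + 17×1.008 + 1×14.007 + 3×15.999 = 211.261 → 211.26 g/mol.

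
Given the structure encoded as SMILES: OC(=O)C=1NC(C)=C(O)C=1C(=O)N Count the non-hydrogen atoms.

Every atom symbol written in the SMILES (organic subset) is one heavy atom; implicit H are not written.
Heavy atoms by element → C:7, N:2, O:4.
Total: 13.

13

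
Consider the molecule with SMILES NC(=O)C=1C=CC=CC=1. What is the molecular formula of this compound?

Walk through each heavy atom and fill implicit hydrogens from standard valence (C 4, N 3, O 2, S 2, halogen 1):
  atom 1: N, bond orders sum to 1 (valence 3) → 2 H
  atom 2: C, bond orders sum to 4 (valence 4) → 0 H
  atom 3: O, bond orders sum to 2 (valence 2) → 0 H
  atom 4: C, bond orders sum to 4 (valence 4) → 0 H
  atom 5: C, bond orders sum to 3 (valence 4) → 1 H
  atom 6: C, bond orders sum to 3 (valence 4) → 1 H
  atom 7: C, bond orders sum to 3 (valence 4) → 1 H
  atom 8: C, bond orders sum to 3 (valence 4) → 1 H
  atom 9: C, bond orders sum to 3 (valence 4) → 1 H
Totals → C:7, H:7, N:1, O:1.

C7H7NO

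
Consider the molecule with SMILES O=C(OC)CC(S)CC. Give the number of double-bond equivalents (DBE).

1

Molecular formula: C6H12O2S.
DoU = (2C + 2 + N − H − X) / 2, where X is the halogen count and O/S are ignored.
    = (2·6 + 2 + 0 − 12 − 0) / 2 = 2 / 2 = 1.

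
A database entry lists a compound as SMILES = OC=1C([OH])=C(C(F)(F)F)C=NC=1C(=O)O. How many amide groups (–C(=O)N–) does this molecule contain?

Scan the SMILES for the amide motif — none present.
Groups that are present: 1 carboxylic acid, 2 hydroxyl.

0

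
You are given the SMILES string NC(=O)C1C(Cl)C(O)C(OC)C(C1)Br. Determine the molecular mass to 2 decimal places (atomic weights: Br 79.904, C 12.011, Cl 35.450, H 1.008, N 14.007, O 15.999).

First, the molecular formula is C8H13BrClNO3 (counting implicit H from valence).
  Br: 1 × 79.904 = 79.904
  C: 8 × 12.011 = 96.088
  Cl: 1 × 35.450 = 35.450
  H: 13 × 1.008 = 13.104
  N: 1 × 14.007 = 14.007
  O: 3 × 15.999 = 47.997
Sum: 1×79.904 + 8×12.011 + 1×35.450 + 13×1.008 + 1×14.007 + 3×15.999 = 286.550 → 286.55 g/mol.

286.55 g/mol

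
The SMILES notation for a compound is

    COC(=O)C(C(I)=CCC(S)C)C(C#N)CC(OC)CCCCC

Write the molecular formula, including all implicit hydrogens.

C18H30INO3S

Walk through each heavy atom and fill implicit hydrogens from standard valence (C 4, N 3, O 2, S 2, halogen 1):
  atom 1: C, bond orders sum to 1 (valence 4) → 3 H
  atom 2: O, bond orders sum to 2 (valence 2) → 0 H
  atom 3: C, bond orders sum to 4 (valence 4) → 0 H
  atom 4: O, bond orders sum to 2 (valence 2) → 0 H
  atom 5: C, bond orders sum to 3 (valence 4) → 1 H
  atom 6: C, bond orders sum to 4 (valence 4) → 0 H
  atom 7: I (halogen, monovalent) → 0 H
  atom 8: C, bond orders sum to 3 (valence 4) → 1 H
  atom 9: C, bond orders sum to 2 (valence 4) → 2 H
  atom 10: C, bond orders sum to 3 (valence 4) → 1 H
  atom 11: S, bond orders sum to 1 (valence 2) → 1 H
  atom 12: C, bond orders sum to 1 (valence 4) → 3 H
  atom 13: C, bond orders sum to 3 (valence 4) → 1 H
  atom 14: C, bond orders sum to 4 (valence 4) → 0 H
  atom 15: N, bond orders sum to 3 (valence 3) → 0 H
  atom 16: C, bond orders sum to 2 (valence 4) → 2 H
  atom 17: C, bond orders sum to 3 (valence 4) → 1 H
  atom 18: O, bond orders sum to 2 (valence 2) → 0 H
  atom 19: C, bond orders sum to 1 (valence 4) → 3 H
  atom 20: C, bond orders sum to 2 (valence 4) → 2 H
  atom 21: C, bond orders sum to 2 (valence 4) → 2 H
  atom 22: C, bond orders sum to 2 (valence 4) → 2 H
  atom 23: C, bond orders sum to 2 (valence 4) → 2 H
  atom 24: C, bond orders sum to 1 (valence 4) → 3 H
Totals → C:18, H:30, I:1, N:1, O:3, S:1.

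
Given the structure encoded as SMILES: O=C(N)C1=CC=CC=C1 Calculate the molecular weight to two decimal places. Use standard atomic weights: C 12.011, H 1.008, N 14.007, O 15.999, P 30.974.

First, the molecular formula is C7H7NO (counting implicit H from valence).
  C: 7 × 12.011 = 84.077
  H: 7 × 1.008 = 7.056
  N: 1 × 14.007 = 14.007
  O: 1 × 15.999 = 15.999
Sum: 7×12.011 + 7×1.008 + 1×14.007 + 1×15.999 = 121.139 → 121.14 g/mol.

121.14 g/mol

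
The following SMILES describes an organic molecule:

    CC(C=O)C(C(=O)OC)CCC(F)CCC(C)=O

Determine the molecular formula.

C13H21FO4

Walk through each heavy atom and fill implicit hydrogens from standard valence (C 4, N 3, O 2, S 2, halogen 1):
  atom 1: C, bond orders sum to 1 (valence 4) → 3 H
  atom 2: C, bond orders sum to 3 (valence 4) → 1 H
  atom 3: C, bond orders sum to 3 (valence 4) → 1 H
  atom 4: O, bond orders sum to 2 (valence 2) → 0 H
  atom 5: C, bond orders sum to 3 (valence 4) → 1 H
  atom 6: C, bond orders sum to 4 (valence 4) → 0 H
  atom 7: O, bond orders sum to 2 (valence 2) → 0 H
  atom 8: O, bond orders sum to 2 (valence 2) → 0 H
  atom 9: C, bond orders sum to 1 (valence 4) → 3 H
  atom 10: C, bond orders sum to 2 (valence 4) → 2 H
  atom 11: C, bond orders sum to 2 (valence 4) → 2 H
  atom 12: C, bond orders sum to 3 (valence 4) → 1 H
  atom 13: F (halogen, monovalent) → 0 H
  atom 14: C, bond orders sum to 2 (valence 4) → 2 H
  atom 15: C, bond orders sum to 2 (valence 4) → 2 H
  atom 16: C, bond orders sum to 4 (valence 4) → 0 H
  atom 17: C, bond orders sum to 1 (valence 4) → 3 H
  atom 18: O, bond orders sum to 2 (valence 2) → 0 H
Totals → C:13, H:21, F:1, O:4.
In Hill order: C13H21FO4.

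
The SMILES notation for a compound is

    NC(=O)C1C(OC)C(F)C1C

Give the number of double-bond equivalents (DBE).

2

Molecular formula: C7H12FNO2.
DoU = (2C + 2 + N − H − X) / 2, where X is the halogen count and O/S are ignored.
    = (2·7 + 2 + 1 − 12 − 1) / 2 = 4 / 2 = 2.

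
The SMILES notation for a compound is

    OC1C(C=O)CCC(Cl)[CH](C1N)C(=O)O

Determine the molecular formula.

Walk through each heavy atom and fill implicit hydrogens from standard valence (C 4, N 3, O 2, S 2, halogen 1):
  atom 1: O, bond orders sum to 1 (valence 2) → 1 H
  atom 2: C, bond orders sum to 3 (valence 4) → 1 H
  atom 3: C, bond orders sum to 3 (valence 4) → 1 H
  atom 4: C, bond orders sum to 3 (valence 4) → 1 H
  atom 5: O, bond orders sum to 2 (valence 2) → 0 H
  atom 6: C, bond orders sum to 2 (valence 4) → 2 H
  atom 7: C, bond orders sum to 2 (valence 4) → 2 H
  atom 8: C, bond orders sum to 3 (valence 4) → 1 H
  atom 9: Cl (halogen, monovalent) → 0 H
  atom 10: C with explicit H count 1
  atom 11: C, bond orders sum to 3 (valence 4) → 1 H
  atom 12: N, bond orders sum to 1 (valence 3) → 2 H
  atom 13: C, bond orders sum to 4 (valence 4) → 0 H
  atom 14: O, bond orders sum to 2 (valence 2) → 0 H
  atom 15: O, bond orders sum to 1 (valence 2) → 1 H
Totals → C:9, H:14, Cl:1, N:1, O:4.

C9H14ClNO4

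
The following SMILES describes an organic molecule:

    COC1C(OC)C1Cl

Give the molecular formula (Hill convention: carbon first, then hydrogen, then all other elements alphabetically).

C5H9ClO2

Walk through each heavy atom and fill implicit hydrogens from standard valence (C 4, N 3, O 2, S 2, halogen 1):
  atom 1: C, bond orders sum to 1 (valence 4) → 3 H
  atom 2: O, bond orders sum to 2 (valence 2) → 0 H
  atom 3: C, bond orders sum to 3 (valence 4) → 1 H
  atom 4: C, bond orders sum to 3 (valence 4) → 1 H
  atom 5: O, bond orders sum to 2 (valence 2) → 0 H
  atom 6: C, bond orders sum to 1 (valence 4) → 3 H
  atom 7: C, bond orders sum to 3 (valence 4) → 1 H
  atom 8: Cl (halogen, monovalent) → 0 H
Totals → C:5, H:9, Cl:1, O:2.
In Hill order: C5H9ClO2.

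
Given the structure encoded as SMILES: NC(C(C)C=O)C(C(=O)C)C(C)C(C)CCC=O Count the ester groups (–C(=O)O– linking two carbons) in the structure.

Scan the SMILES for the ester motif — none present.
Groups that are present: 2 aldehyde, 1 ketone, 1 primary amine.

0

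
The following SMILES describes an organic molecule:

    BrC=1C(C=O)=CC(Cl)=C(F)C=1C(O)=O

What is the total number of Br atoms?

Scan the SMILES for Br atoms (remember two-letter symbols like Cl and Br are single atoms).
Bromine count: 1.

1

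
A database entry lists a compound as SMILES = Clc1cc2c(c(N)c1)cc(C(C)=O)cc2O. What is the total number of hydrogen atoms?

10

Walk through each heavy atom and fill implicit hydrogens from standard valence (C 4, N 3, O 2, S 2, halogen 1); for lowercase aromatic atoms, an aromatic c carries 1 H when it has two neighbours and 0 H with three, and aromatic n carries 0 H:
  atom 1: Cl (halogen, monovalent) → 0 H
  atom 2: aromatic c, 3 neighbours → 0 H
  atom 3: aromatic c, 2 neighbours → 1 H
  atom 4: aromatic c, 3 neighbours → 0 H
  atom 5: aromatic c, 3 neighbours → 0 H
  atom 6: aromatic c, 3 neighbours → 0 H
  atom 7: N, bond orders sum to 1 (valence 3) → 2 H
  atom 8: aromatic c, 2 neighbours → 1 H
  atom 9: aromatic c, 2 neighbours → 1 H
  atom 10: aromatic c, 3 neighbours → 0 H
  atom 11: C, bond orders sum to 4 (valence 4) → 0 H
  atom 12: C, bond orders sum to 1 (valence 4) → 3 H
  atom 13: O, bond orders sum to 2 (valence 2) → 0 H
  atom 14: aromatic c, 2 neighbours → 1 H
  atom 15: aromatic c, 3 neighbours → 0 H
  atom 16: O, bond orders sum to 1 (valence 2) → 1 H
Total hydrogens: 10.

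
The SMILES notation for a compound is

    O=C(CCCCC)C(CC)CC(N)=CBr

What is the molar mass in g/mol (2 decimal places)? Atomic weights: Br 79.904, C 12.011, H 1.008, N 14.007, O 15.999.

276.22 g/mol

First, the molecular formula is C12H22BrNO (counting implicit H from valence).
  Br: 1 × 79.904 = 79.904
  C: 12 × 12.011 = 144.132
  H: 22 × 1.008 = 22.176
  N: 1 × 14.007 = 14.007
  O: 1 × 15.999 = 15.999
Sum: 1×79.904 + 12×12.011 + 22×1.008 + 1×14.007 + 1×15.999 = 276.218 → 276.22 g/mol.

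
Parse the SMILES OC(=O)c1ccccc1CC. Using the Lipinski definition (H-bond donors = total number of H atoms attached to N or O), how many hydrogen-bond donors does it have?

1

Donors: find every N or O and count the H atoms it carries.
  atom 1 (O): bond orders sum to 1 → 1 H
  atom 3 (O): bond orders sum to 2 → 0 H
Lipinski HBD = 1.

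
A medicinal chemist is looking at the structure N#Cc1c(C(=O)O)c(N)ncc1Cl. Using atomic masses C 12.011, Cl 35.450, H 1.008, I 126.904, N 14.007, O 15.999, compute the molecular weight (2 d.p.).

197.58 g/mol

First, the molecular formula is C7H4ClN3O2 (counting implicit H from valence).
  C: 7 × 12.011 = 84.077
  Cl: 1 × 35.450 = 35.450
  H: 4 × 1.008 = 4.032
  N: 3 × 14.007 = 42.021
  O: 2 × 15.999 = 31.998
Sum: 7×12.011 + 1×35.450 + 4×1.008 + 3×14.007 + 2×15.999 = 197.578 → 197.58 g/mol.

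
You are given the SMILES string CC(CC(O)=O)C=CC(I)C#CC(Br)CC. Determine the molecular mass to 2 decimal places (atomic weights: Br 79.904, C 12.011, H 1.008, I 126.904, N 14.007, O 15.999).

399.07 g/mol

First, the molecular formula is C12H16BrIO2 (counting implicit H from valence).
  Br: 1 × 79.904 = 79.904
  C: 12 × 12.011 = 144.132
  H: 16 × 1.008 = 16.128
  I: 1 × 126.904 = 126.904
  O: 2 × 15.999 = 31.998
Sum: 1×79.904 + 12×12.011 + 16×1.008 + 1×126.904 + 2×15.999 = 399.066 → 399.07 g/mol.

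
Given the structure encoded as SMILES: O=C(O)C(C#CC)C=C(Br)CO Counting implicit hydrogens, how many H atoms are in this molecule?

9

Walk through each heavy atom and fill implicit hydrogens from standard valence (C 4, N 3, O 2, S 2, halogen 1):
  atom 1: O, bond orders sum to 2 (valence 2) → 0 H
  atom 2: C, bond orders sum to 4 (valence 4) → 0 H
  atom 3: O, bond orders sum to 1 (valence 2) → 1 H
  atom 4: C, bond orders sum to 3 (valence 4) → 1 H
  atom 5: C, bond orders sum to 4 (valence 4) → 0 H
  atom 6: C, bond orders sum to 4 (valence 4) → 0 H
  atom 7: C, bond orders sum to 1 (valence 4) → 3 H
  atom 8: C, bond orders sum to 3 (valence 4) → 1 H
  atom 9: C, bond orders sum to 4 (valence 4) → 0 H
  atom 10: Br (halogen, monovalent) → 0 H
  atom 11: C, bond orders sum to 2 (valence 4) → 2 H
  atom 12: O, bond orders sum to 1 (valence 2) → 1 H
Total hydrogens: 9.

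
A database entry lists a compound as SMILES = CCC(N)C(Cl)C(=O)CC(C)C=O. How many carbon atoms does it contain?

Count every carbon token in the SMILES (each C, including those in ring-closure positions and inside branches).
Carbon count: 9.

9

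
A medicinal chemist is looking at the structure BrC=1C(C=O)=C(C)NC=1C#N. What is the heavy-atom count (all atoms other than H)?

11

Every atom symbol written in the SMILES (organic subset) is one heavy atom; implicit H are not written.
Heavy atoms by element → Br:1, C:7, N:2, O:1.
Total: 11.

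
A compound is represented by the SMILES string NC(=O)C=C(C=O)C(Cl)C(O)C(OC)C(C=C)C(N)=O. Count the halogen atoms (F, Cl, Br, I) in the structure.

1

Halogen atoms appear at heavy-atom position 9 (1×Cl).
Other groups present: 1 aldehyde, 2 alkene, 2 amide, 1 ether, 1 hydroxyl.
Halogen count: 1.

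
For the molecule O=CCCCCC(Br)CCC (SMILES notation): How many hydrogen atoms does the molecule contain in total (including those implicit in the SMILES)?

17

Walk through each heavy atom and fill implicit hydrogens from standard valence (C 4, N 3, O 2, S 2, halogen 1):
  atom 1: O, bond orders sum to 2 (valence 2) → 0 H
  atom 2: C, bond orders sum to 3 (valence 4) → 1 H
  atom 3: C, bond orders sum to 2 (valence 4) → 2 H
  atom 4: C, bond orders sum to 2 (valence 4) → 2 H
  atom 5: C, bond orders sum to 2 (valence 4) → 2 H
  atom 6: C, bond orders sum to 2 (valence 4) → 2 H
  atom 7: C, bond orders sum to 3 (valence 4) → 1 H
  atom 8: Br (halogen, monovalent) → 0 H
  atom 9: C, bond orders sum to 2 (valence 4) → 2 H
  atom 10: C, bond orders sum to 2 (valence 4) → 2 H
  atom 11: C, bond orders sum to 1 (valence 4) → 3 H
Total hydrogens: 17.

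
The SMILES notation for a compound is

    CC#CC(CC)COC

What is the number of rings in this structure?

In SMILES, each pair of matching ring-closure digits denotes one ring-closing bond; the number of such bonds equals the number of independent rings.
Ring-closure bonds here: 0.

0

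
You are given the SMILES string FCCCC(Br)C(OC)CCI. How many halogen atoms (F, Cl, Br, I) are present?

Halogen atoms appear at heavy-atom positions 1, 6, 12 (1×Br, 1×F, 1×I).
Other groups present: 1 ether.
Halogen count: 3.

3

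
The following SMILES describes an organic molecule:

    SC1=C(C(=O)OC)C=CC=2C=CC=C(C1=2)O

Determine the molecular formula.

Walk through each heavy atom and fill implicit hydrogens from standard valence (C 4, N 3, O 2, S 2, halogen 1):
  atom 1: S, bond orders sum to 1 (valence 2) → 1 H
  atom 2: C, bond orders sum to 4 (valence 4) → 0 H
  atom 3: C, bond orders sum to 4 (valence 4) → 0 H
  atom 4: C, bond orders sum to 4 (valence 4) → 0 H
  atom 5: O, bond orders sum to 2 (valence 2) → 0 H
  atom 6: O, bond orders sum to 2 (valence 2) → 0 H
  atom 7: C, bond orders sum to 1 (valence 4) → 3 H
  atom 8: C, bond orders sum to 3 (valence 4) → 1 H
  atom 9: C, bond orders sum to 3 (valence 4) → 1 H
  atom 10: C, bond orders sum to 4 (valence 4) → 0 H
  atom 11: C, bond orders sum to 3 (valence 4) → 1 H
  atom 12: C, bond orders sum to 3 (valence 4) → 1 H
  atom 13: C, bond orders sum to 3 (valence 4) → 1 H
  atom 14: C, bond orders sum to 4 (valence 4) → 0 H
  atom 15: C, bond orders sum to 4 (valence 4) → 0 H
  atom 16: O, bond orders sum to 1 (valence 2) → 1 H
Totals → C:12, H:10, O:3, S:1.

C12H10O3S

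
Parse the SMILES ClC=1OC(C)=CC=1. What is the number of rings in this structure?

In SMILES, each pair of matching ring-closure digits denotes one ring-closing bond; the number of such bonds equals the number of independent rings.
Ring-closure bonds here: 1.

1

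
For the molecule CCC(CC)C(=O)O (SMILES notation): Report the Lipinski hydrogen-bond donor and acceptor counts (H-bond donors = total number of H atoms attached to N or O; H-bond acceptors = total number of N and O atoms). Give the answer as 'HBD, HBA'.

Donors: find every N or O and count the H atoms it carries.
  atom 7 (O): bond orders sum to 2 → 0 H
  atom 8 (O): bond orders sum to 1 → 1 H
Lipinski HBD = 1.
Acceptors: N atoms = 0, O atoms = 2 → HBA = 2.

1, 2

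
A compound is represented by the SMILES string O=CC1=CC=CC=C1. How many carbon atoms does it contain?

Count every carbon token in the SMILES (each C, including those in ring-closure positions and inside branches).
Carbon count: 7.

7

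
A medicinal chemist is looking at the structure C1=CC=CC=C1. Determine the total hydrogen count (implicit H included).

6

Walk through each heavy atom and fill implicit hydrogens from standard valence (C 4, N 3, O 2, S 2, halogen 1):
  atom 1: C, bond orders sum to 3 (valence 4) → 1 H
  atom 2: C, bond orders sum to 3 (valence 4) → 1 H
  atom 3: C, bond orders sum to 3 (valence 4) → 1 H
  atom 4: C, bond orders sum to 3 (valence 4) → 1 H
  atom 5: C, bond orders sum to 3 (valence 4) → 1 H
  atom 6: C, bond orders sum to 3 (valence 4) → 1 H
Total hydrogens: 6.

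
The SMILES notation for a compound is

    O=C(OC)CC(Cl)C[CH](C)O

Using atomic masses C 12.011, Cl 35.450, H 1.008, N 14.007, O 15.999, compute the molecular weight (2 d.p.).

180.63 g/mol

First, the molecular formula is C7H13ClO3 (counting implicit H from valence).
  C: 7 × 12.011 = 84.077
  Cl: 1 × 35.450 = 35.450
  H: 13 × 1.008 = 13.104
  O: 3 × 15.999 = 47.997
Sum: 7×12.011 + 1×35.450 + 13×1.008 + 3×15.999 = 180.628 → 180.63 g/mol.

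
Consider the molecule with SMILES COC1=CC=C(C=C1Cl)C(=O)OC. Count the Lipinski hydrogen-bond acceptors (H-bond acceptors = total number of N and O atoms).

3

N atoms: 0; O atoms: 3.
Lipinski HBA = 0 + 3 = 3.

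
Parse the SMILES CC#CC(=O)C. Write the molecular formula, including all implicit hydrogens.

Walk through each heavy atom and fill implicit hydrogens from standard valence (C 4, N 3, O 2, S 2, halogen 1):
  atom 1: C, bond orders sum to 1 (valence 4) → 3 H
  atom 2: C, bond orders sum to 4 (valence 4) → 0 H
  atom 3: C, bond orders sum to 4 (valence 4) → 0 H
  atom 4: C, bond orders sum to 4 (valence 4) → 0 H
  atom 5: O, bond orders sum to 2 (valence 2) → 0 H
  atom 6: C, bond orders sum to 1 (valence 4) → 3 H
Totals → C:5, H:6, O:1.
In Hill order: C5H6O.

C5H6O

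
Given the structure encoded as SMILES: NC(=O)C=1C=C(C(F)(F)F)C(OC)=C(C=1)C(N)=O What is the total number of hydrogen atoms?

9

Walk through each heavy atom and fill implicit hydrogens from standard valence (C 4, N 3, O 2, S 2, halogen 1):
  atom 1: N, bond orders sum to 1 (valence 3) → 2 H
  atom 2: C, bond orders sum to 4 (valence 4) → 0 H
  atom 3: O, bond orders sum to 2 (valence 2) → 0 H
  atom 4: C, bond orders sum to 4 (valence 4) → 0 H
  atom 5: C, bond orders sum to 3 (valence 4) → 1 H
  atom 6: C, bond orders sum to 4 (valence 4) → 0 H
  atom 7: C, bond orders sum to 4 (valence 4) → 0 H
  atom 8: F (halogen, monovalent) → 0 H
  atom 9: F (halogen, monovalent) → 0 H
  atom 10: F (halogen, monovalent) → 0 H
  atom 11: C, bond orders sum to 4 (valence 4) → 0 H
  atom 12: O, bond orders sum to 2 (valence 2) → 0 H
  atom 13: C, bond orders sum to 1 (valence 4) → 3 H
  atom 14: C, bond orders sum to 4 (valence 4) → 0 H
  atom 15: C, bond orders sum to 3 (valence 4) → 1 H
  atom 16: C, bond orders sum to 4 (valence 4) → 0 H
  atom 17: N, bond orders sum to 1 (valence 3) → 2 H
  atom 18: O, bond orders sum to 2 (valence 2) → 0 H
Total hydrogens: 9.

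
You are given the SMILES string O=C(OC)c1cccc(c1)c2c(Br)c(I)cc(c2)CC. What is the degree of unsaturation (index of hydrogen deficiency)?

Molecular formula: C16H14BrIO2.
DoU = (2C + 2 + N − H − X) / 2, where X is the halogen count and O/S are ignored.
    = (2·16 + 2 + 0 − 14 − 2) / 2 = 18 / 2 = 9.

9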